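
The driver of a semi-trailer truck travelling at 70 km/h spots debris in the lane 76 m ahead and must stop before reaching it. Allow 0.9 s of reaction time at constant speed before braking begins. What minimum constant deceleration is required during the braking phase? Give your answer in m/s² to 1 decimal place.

70 km/h ÷ 3.6 = 19.4444 m/s.
Distance covered during reaction = 19.4444 × 0.9 = 17.500 m.
Distance available for braking: 76 − 17.500 = 58.500 m.
v² = 2a·d ⇒ a = v²/(2d) = 19.4444² / (2 × 58.500) = 378.085 / 117.000 = 3.2315 m/s².

Required deceleration ≈ 3.2 m/s²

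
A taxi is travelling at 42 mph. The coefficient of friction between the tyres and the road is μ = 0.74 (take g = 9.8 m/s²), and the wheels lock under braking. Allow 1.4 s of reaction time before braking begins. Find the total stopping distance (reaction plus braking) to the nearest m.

Total stopping distance ≈ 51 m

42 mph × 0.44704 = 18.7757 m/s.
a = μg = 0.74 × 9.8 = 7.252 m/s².
Reaction distance = v·t_r = 18.7757 × 1.4 = 26.286 m.
Braking distance = v²/(2a) = 18.7757² / (2 × 7.252) = 352.527 / 14.504 = 24.306 m.
Total = 26.286 + 24.306 = 50.592 m.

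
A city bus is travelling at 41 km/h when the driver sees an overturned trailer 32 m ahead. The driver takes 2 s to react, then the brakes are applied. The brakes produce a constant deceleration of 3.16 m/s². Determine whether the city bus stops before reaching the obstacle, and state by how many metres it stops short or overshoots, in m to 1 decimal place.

41 km/h ÷ 3.6 = 11.3889 m/s.
Reaction distance = 11.3889 × 2 = 22.778 m.
Braking distance = v²/(2a) = 129.707 / 6.320 = 20.523 m.
Total stopping distance = 22.778 + 20.523 = 43.301 m, vs 32 m available — it cannot stop in time and overshoots by 43.301 − 32 = 11.301 m.

No — it overshoots by 11.3 m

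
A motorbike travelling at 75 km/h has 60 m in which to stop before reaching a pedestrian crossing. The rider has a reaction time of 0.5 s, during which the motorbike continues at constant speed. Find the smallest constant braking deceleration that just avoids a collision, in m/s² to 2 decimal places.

Required deceleration ≈ 4.38 m/s²

75 km/h ÷ 3.6 = 20.8333 m/s.
Distance covered during reaction = 20.8333 × 0.5 = 10.417 m.
Distance available for braking: 60 − 10.417 = 49.583 m.
v² = 2a·d ⇒ a = v²/(2d) = 20.8333² / (2 × 49.583) = 434.026 / 99.166 = 4.3768 m/s².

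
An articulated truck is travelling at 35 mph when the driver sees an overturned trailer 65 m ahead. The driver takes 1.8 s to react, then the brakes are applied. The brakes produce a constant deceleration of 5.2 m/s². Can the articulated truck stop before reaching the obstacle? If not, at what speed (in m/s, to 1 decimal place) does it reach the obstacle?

Yes — it stops about 13.3 m short of the obstacle, so it never reaches it

35 mph × 0.44704 = 15.6464 m/s.
Reaction distance = 15.6464 × 1.8 = 28.164 m.
Braking distance = v²/(2a) = 244.810 / 10.400 = 23.539 m.
Total stopping distance = 28.164 + 23.539 = 51.703 m, vs 65 m available — it stops with 65 − 51.703 = 13.297 m to spare.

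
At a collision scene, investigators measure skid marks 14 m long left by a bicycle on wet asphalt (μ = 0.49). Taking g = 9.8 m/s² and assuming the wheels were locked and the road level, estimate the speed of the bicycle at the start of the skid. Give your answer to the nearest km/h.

Initial speed ≈ 42 km/h

Deceleration a = μg = 0.49 × 9.8 = 4.802 m/s².
v = √(2a·d) = √(2 × 4.802 × 14) = √134.456 = 11.5955 m/s.
= 11.5955 × 3.6 = 41.744 km/h.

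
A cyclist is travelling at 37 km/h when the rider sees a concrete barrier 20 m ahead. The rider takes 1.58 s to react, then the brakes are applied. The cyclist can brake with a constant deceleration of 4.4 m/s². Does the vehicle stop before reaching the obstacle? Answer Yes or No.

No

37 km/h ÷ 3.6 = 10.2778 m/s.
Reaction distance = 10.2778 × 1.58 = 16.239 m.
Braking distance = v²/(2a) = 105.633 / 8.800 = 12.004 m.
Total stopping distance = 16.239 + 12.004 = 28.243 m, vs 20 m available — it cannot stop in time and overshoots by 28.243 − 20 = 8.243 m.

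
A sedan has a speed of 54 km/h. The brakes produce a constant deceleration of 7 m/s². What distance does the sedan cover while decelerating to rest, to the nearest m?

Braking distance ≈ 16 m

54 km/h ÷ 3.6 = 15.0000 m/s.
Braking distance = v²/(2a) = 15.0000² / (2 × 7.000) = 225.000 / 14.000 = 16.071 m.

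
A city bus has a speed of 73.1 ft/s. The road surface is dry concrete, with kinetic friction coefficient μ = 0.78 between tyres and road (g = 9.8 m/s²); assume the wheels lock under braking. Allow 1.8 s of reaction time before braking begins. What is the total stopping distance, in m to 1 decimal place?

73.1 ft/s × 0.3048 = 22.2809 m/s.
a = μg = 0.78 × 9.8 = 7.644 m/s².
Reaction distance = v·t_r = 22.2809 × 1.8 = 40.106 m.
Braking distance = v²/(2a) = 22.2809² / (2 × 7.644) = 496.439 / 15.288 = 32.472 m.
Total = 40.106 + 32.472 = 72.578 m.

Total stopping distance ≈ 72.6 m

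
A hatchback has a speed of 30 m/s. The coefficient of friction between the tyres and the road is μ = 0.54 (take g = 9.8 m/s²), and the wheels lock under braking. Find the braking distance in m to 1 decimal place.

Braking distance ≈ 85.0 m

a = μg = 0.54 × 9.8 = 5.292 m/s².
Braking distance = v²/(2a) = 30.0000² / (2 × 5.292) = 900.000 / 10.584 = 85.034 m.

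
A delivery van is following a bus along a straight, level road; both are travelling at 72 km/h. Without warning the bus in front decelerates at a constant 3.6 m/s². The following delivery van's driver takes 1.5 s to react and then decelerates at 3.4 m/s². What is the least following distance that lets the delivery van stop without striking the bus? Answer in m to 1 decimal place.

72 km/h ÷ 3.6 = 20.0000 m/s.
Leader travels v²/(2a_L) = 400.000 / 7.200 = 55.556 m before stopping.
Follower covers v·t_r = 20.0000 × 1.5 = 30.000 m while reacting, then v²/(2a_F) = 400.000 / 6.800 = 58.824 m while braking, for a total of 30.000 + 58.824 = 88.824 m.
Since a_F ≤ a_L and the follower starts braking later, the follower is never slower than the leader, so the closest approach is when both have stopped.
Minimum gap = 88.824 − 55.556 = 33.268 m.

Minimum gap ≈ 33.3 m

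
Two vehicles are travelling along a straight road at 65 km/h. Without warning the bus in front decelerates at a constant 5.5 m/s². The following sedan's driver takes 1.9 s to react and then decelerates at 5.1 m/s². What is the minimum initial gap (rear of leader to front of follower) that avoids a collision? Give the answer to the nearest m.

Minimum gap ≈ 37 m

65 km/h ÷ 3.6 = 18.0556 m/s.
Leader travels v²/(2a_L) = 326.005 / 11.000 = 29.637 m before stopping.
Follower covers v·t_r = 18.0556 × 1.9 = 34.306 m while reacting, then v²/(2a_F) = 326.005 / 10.200 = 31.961 m while braking, for a total of 34.306 + 31.961 = 66.267 m.
Since a_F ≤ a_L and the follower starts braking later, the follower is never slower than the leader, so the closest approach is when both have stopped.
Minimum gap = 66.267 − 29.637 = 36.630 m.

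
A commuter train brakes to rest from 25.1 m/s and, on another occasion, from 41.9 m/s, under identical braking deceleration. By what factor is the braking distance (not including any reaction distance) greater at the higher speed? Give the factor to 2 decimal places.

Factor ≈ 2.79

Braking distance d = v²/(2a), so with a fixed, d ∝ v².
Factor = (41.9/25.1)² = 1.6693² = 2.7866.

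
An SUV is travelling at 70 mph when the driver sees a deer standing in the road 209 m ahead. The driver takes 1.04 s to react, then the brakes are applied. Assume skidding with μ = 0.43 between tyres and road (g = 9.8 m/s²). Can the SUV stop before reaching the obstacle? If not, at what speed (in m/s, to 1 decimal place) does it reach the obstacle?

Yes — it stops about 60.3 m short of the obstacle, so it never reaches it

70 mph × 0.44704 = 31.2928 m/s.
a = μg = 0.43 × 9.8 = 4.214 m/s².
Reaction distance = 31.2928 × 1.04 = 32.545 m.
Braking distance = v²/(2a) = 979.239 / 8.428 = 116.189 m.
Total stopping distance = 32.545 + 116.189 = 148.734 m, vs 209 m available — it stops with 209 − 148.734 = 60.266 m to spare.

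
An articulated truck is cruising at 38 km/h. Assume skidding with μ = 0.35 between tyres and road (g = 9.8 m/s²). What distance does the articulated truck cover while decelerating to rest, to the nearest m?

Braking distance ≈ 16 m

38 km/h ÷ 3.6 = 10.5556 m/s.
a = μg = 0.35 × 9.8 = 3.430 m/s².
Braking distance = v²/(2a) = 10.5556² / (2 × 3.430) = 111.421 / 6.860 = 16.242 m.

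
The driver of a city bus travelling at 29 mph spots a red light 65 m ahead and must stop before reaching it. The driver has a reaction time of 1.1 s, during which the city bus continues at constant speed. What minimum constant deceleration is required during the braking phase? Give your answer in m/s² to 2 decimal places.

Required deceleration ≈ 1.66 m/s²

29 mph × 0.44704 = 12.9642 m/s.
Distance covered during reaction = 12.9642 × 1.1 = 14.261 m.
Distance available for braking: 65 − 14.261 = 50.739 m.
v² = 2a·d ⇒ a = v²/(2d) = 12.9642² / (2 × 50.739) = 168.070 / 101.478 = 1.6562 m/s².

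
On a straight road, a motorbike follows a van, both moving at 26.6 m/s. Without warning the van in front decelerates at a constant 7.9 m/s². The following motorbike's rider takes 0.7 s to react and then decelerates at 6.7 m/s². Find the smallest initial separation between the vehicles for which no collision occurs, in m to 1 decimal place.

Minimum gap ≈ 26.6 m

Leader travels v²/(2a_L) = 707.560 / 15.800 = 44.782 m before stopping.
Follower covers v·t_r = 26.6000 × 0.7 = 18.620 m while reacting, then v²/(2a_F) = 707.560 / 13.400 = 52.803 m while braking, for a total of 18.620 + 52.803 = 71.423 m.
Since a_F ≤ a_L and the follower starts braking later, the follower is never slower than the leader, so the closest approach is when both have stopped.
Minimum gap = 71.423 − 44.782 = 26.641 m.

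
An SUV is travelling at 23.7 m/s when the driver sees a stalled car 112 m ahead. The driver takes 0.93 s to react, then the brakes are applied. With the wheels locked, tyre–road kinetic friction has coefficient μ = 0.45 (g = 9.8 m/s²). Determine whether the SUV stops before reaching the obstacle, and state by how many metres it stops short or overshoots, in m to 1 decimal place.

Yes — it stops 26.3 m short of the obstacle

a = μg = 0.45 × 9.8 = 4.410 m/s².
Reaction distance = 23.7000 × 0.93 = 22.041 m.
Braking distance = v²/(2a) = 561.690 / 8.820 = 63.684 m.
Total stopping distance = 22.041 + 63.684 = 85.725 m, vs 112 m available — it stops with 112 − 85.725 = 26.275 m to spare.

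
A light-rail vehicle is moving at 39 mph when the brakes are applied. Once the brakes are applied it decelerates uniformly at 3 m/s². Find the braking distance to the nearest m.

39 mph × 0.44704 = 17.4346 m/s.
Braking distance = v²/(2a) = 17.4346² / (2 × 3.000) = 303.965 / 6.000 = 50.661 m.

Braking distance ≈ 51 m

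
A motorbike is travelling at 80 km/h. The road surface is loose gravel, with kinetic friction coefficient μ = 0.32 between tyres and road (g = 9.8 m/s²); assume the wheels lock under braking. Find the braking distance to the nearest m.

80 km/h ÷ 3.6 = 22.2222 m/s.
a = μg = 0.32 × 9.8 = 3.136 m/s².
Braking distance = v²/(2a) = 22.2222² / (2 × 3.136) = 493.826 / 6.272 = 78.735 m.

Braking distance ≈ 79 m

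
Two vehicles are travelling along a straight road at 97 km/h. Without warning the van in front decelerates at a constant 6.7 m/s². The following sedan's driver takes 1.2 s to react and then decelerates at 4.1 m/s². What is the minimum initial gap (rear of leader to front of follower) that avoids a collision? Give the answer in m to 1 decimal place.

Minimum gap ≈ 66.7 m

97 km/h ÷ 3.6 = 26.9444 m/s.
Leader travels v²/(2a_L) = 726.001 / 13.400 = 54.179 m before stopping.
Follower covers v·t_r = 26.9444 × 1.2 = 32.333 m while reacting, then v²/(2a_F) = 726.001 / 8.200 = 88.537 m while braking, for a total of 32.333 + 88.537 = 120.870 m.
Since a_F ≤ a_L and the follower starts braking later, the follower is never slower than the leader, so the closest approach is when both have stopped.
Minimum gap = 120.870 − 54.179 = 66.691 m.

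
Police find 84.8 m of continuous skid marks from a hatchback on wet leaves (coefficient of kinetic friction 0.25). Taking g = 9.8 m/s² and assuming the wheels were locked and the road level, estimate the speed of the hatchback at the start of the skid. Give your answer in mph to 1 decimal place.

Deceleration a = μg = 0.25 × 9.8 = 2.450 m/s².
v = √(2a·d) = √(2 × 2.450 × 84.8) = √415.520 = 20.3843 m/s.
= 20.3843 ÷ 0.44704 = 45.598 mph.

Initial speed ≈ 45.6 mph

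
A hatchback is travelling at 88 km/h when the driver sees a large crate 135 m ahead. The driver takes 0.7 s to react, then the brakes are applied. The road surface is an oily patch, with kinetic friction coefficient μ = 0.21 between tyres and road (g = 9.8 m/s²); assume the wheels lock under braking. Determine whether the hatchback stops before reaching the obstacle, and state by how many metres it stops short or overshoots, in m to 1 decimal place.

No — it overshoots by 27.3 m

88 km/h ÷ 3.6 = 24.4444 m/s.
a = μg = 0.21 × 9.8 = 2.058 m/s².
Reaction distance = 24.4444 × 0.7 = 17.111 m.
Braking distance = v²/(2a) = 597.529 / 4.116 = 145.172 m.
Total stopping distance = 17.111 + 145.172 = 162.283 m, vs 135 m available — it cannot stop in time and overshoots by 162.283 − 135 = 27.283 m.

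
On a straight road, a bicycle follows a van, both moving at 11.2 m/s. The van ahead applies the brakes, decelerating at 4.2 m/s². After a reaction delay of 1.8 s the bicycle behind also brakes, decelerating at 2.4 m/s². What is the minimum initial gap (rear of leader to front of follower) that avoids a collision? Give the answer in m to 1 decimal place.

Minimum gap ≈ 31.4 m

Leader travels v²/(2a_L) = 125.440 / 8.400 = 14.933 m before stopping.
Follower covers v·t_r = 11.2000 × 1.8 = 20.160 m while reacting, then v²/(2a_F) = 125.440 / 4.800 = 26.133 m while braking, for a total of 20.160 + 26.133 = 46.293 m.
Since a_F ≤ a_L and the follower starts braking later, the follower is never slower than the leader, so the closest approach is when both have stopped.
Minimum gap = 46.293 − 14.933 = 31.360 m.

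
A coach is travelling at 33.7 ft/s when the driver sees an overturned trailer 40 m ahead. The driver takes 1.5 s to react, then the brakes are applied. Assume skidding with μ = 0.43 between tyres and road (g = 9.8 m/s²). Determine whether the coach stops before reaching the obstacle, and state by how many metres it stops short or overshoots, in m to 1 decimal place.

33.7 ft/s × 0.3048 = 10.2718 m/s.
a = μg = 0.43 × 9.8 = 4.214 m/s².
Reaction distance = 10.2718 × 1.5 = 15.408 m.
Braking distance = v²/(2a) = 105.510 / 8.428 = 12.519 m.
Total stopping distance = 15.408 + 12.519 = 27.927 m, vs 40 m available — it stops with 40 − 27.927 = 12.073 m to spare.

Yes — it stops 12.1 m short of the obstacle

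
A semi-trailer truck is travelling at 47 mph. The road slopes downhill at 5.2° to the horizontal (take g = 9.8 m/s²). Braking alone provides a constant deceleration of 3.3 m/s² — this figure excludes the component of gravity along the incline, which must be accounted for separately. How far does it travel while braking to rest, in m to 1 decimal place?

Braking distance ≈ 91.5 m

47 mph × 0.44704 = 21.0109 m/s.
Gravity along the downhill slope reduces the braking deceleration: a_eff = 3.300 − 9.8·sin 5.2° = 3.300 − 0.888 = 2.412 m/s².
Braking distance = v²/(2a) = 21.0109² / (2 × 2.412) = 441.458 / 4.824 = 91.513 m.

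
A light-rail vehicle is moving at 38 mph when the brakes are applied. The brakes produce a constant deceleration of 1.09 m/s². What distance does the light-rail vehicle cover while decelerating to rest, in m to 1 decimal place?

Braking distance ≈ 132.4 m

38 mph × 0.44704 = 16.9875 m/s.
Braking distance = v²/(2a) = 16.9875² / (2 × 1.090) = 288.575 / 2.180 = 132.374 m.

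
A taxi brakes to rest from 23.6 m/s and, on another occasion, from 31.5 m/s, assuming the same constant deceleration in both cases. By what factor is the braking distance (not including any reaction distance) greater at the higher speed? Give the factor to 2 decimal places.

Braking distance d = v²/(2a), so with a fixed, d ∝ v².
Factor = (31.5/23.6)² = 1.3347² = 1.7814.

Factor ≈ 1.78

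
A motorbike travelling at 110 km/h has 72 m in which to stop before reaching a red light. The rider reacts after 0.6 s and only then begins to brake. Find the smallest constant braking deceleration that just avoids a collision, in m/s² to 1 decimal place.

Required deceleration ≈ 8.7 m/s²

110 km/h ÷ 3.6 = 30.5556 m/s.
Distance covered during reaction = 30.5556 × 0.6 = 18.333 m.
Distance available for braking: 72 − 18.333 = 53.667 m.
v² = 2a·d ⇒ a = v²/(2d) = 30.5556² / (2 × 53.667) = 933.645 / 107.334 = 8.6985 m/s².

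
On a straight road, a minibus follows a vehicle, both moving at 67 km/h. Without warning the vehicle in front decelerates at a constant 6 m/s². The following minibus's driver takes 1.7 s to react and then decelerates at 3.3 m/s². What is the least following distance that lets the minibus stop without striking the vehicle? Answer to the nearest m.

67 km/h ÷ 3.6 = 18.6111 m/s.
Leader travels v²/(2a_L) = 346.373 / 12.000 = 28.864 m before stopping.
Follower covers v·t_r = 18.6111 × 1.7 = 31.639 m while reacting, then v²/(2a_F) = 346.373 / 6.600 = 52.481 m while braking, for a total of 31.639 + 52.481 = 84.120 m.
Since a_F ≤ a_L and the follower starts braking later, the follower is never slower than the leader, so the closest approach is when both have stopped.
Minimum gap = 84.120 − 28.864 = 55.256 m.

Minimum gap ≈ 55 m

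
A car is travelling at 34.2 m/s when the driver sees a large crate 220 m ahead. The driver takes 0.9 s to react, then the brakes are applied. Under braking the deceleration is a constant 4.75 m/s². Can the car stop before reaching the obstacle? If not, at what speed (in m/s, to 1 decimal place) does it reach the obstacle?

Reaction distance = 34.2000 × 0.9 = 30.780 m.
Braking distance = v²/(2a) = 1169.640 / 9.500 = 123.120 m.
Total stopping distance = 30.780 + 123.120 = 153.900 m, vs 220 m available — it stops with 220 − 153.900 = 66.100 m to spare.

Yes — it stops about 66.1 m short of the obstacle, so it never reaches it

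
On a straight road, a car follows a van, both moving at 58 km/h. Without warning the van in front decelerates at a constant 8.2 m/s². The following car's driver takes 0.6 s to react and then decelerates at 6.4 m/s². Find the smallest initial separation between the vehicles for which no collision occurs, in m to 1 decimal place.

58 km/h ÷ 3.6 = 16.1111 m/s.
Leader travels v²/(2a_L) = 259.568 / 16.400 = 15.827 m before stopping.
Follower covers v·t_r = 16.1111 × 0.6 = 9.667 m while reacting, then v²/(2a_F) = 259.568 / 12.800 = 20.279 m while braking, for a total of 9.667 + 20.279 = 29.946 m.
Since a_F ≤ a_L and the follower starts braking later, the follower is never slower than the leader, so the closest approach is when both have stopped.
Minimum gap = 29.946 − 15.827 = 14.119 m.

Minimum gap ≈ 14.1 m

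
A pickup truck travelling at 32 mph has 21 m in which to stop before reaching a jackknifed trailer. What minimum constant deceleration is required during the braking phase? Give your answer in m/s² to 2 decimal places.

Required deceleration ≈ 4.87 m/s²

32 mph × 0.44704 = 14.3053 m/s.
v² = 2a·d ⇒ a = v²/(2d) = 14.3053² / (2 × 21.000) = 204.642 / 42.000 = 4.8724 m/s².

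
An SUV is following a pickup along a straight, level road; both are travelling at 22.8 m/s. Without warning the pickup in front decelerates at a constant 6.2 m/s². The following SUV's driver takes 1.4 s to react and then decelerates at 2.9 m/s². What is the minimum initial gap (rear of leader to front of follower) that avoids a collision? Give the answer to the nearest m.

Minimum gap ≈ 80 m

Leader travels v²/(2a_L) = 519.840 / 12.400 = 41.923 m before stopping.
Follower covers v·t_r = 22.8000 × 1.4 = 31.920 m while reacting, then v²/(2a_F) = 519.840 / 5.800 = 89.628 m while braking, for a total of 31.920 + 89.628 = 121.548 m.
Since a_F ≤ a_L and the follower starts braking later, the follower is never slower than the leader, so the closest approach is when both have stopped.
Minimum gap = 121.548 − 41.923 = 79.625 m.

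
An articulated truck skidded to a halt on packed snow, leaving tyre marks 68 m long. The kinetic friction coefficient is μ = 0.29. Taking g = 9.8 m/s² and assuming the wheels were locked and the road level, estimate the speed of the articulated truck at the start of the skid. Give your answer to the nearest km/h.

Deceleration a = μg = 0.29 × 9.8 = 2.842 m/s².
v = √(2a·d) = √(2 × 2.842 × 68) = √386.512 = 19.6599 m/s.
= 19.6599 × 3.6 = 70.776 km/h.

Initial speed ≈ 71 km/h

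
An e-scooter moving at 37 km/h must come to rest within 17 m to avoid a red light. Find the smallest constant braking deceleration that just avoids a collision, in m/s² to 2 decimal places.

Required deceleration ≈ 3.11 m/s²

37 km/h ÷ 3.6 = 10.2778 m/s.
v² = 2a·d ⇒ a = v²/(2d) = 10.2778² / (2 × 17.000) = 105.633 / 34.000 = 3.1069 m/s².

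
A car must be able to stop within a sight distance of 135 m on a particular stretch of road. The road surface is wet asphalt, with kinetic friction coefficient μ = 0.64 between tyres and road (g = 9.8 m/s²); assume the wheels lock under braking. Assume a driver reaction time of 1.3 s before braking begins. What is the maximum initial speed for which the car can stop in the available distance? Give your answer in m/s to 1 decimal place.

a = μg = 0.64 × 9.8 = 6.272 m/s².
Stopping distance: v·t_r + v²/(2a) = 135 with t_r = 1.3 s and a = 6.272 m/s².
So v² + 16.307 v − 1693.44 = 0.
Positive root: v = −a·t_r + √((a·t_r)² + 2a·d) = −8.154 + √(66.488 + 1693.44) = 33.7975 m/s.

Maximum speed ≈ 33.8 m/s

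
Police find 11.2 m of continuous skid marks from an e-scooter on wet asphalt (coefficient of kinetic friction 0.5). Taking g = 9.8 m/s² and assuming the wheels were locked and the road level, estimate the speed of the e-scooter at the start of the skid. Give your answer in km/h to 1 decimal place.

Deceleration a = μg = 0.5 × 9.8 = 4.900 m/s².
v = √(2a·d) = √(2 × 4.900 × 11.2) = √109.760 = 10.4766 m/s.
= 10.4766 × 3.6 = 37.716 km/h.

Initial speed ≈ 37.7 km/h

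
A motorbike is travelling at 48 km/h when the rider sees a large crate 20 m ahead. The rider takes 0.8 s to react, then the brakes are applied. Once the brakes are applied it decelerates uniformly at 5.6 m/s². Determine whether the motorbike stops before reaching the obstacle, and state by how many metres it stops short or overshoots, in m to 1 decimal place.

No — it overshoots by 6.5 m

48 km/h ÷ 3.6 = 13.3333 m/s.
Reaction distance = 13.3333 × 0.8 = 10.667 m.
Braking distance = v²/(2a) = 177.777 / 11.200 = 15.873 m.
Total stopping distance = 10.667 + 15.873 = 26.540 m, vs 20 m available — it cannot stop in time and overshoots by 26.540 − 20 = 6.540 m.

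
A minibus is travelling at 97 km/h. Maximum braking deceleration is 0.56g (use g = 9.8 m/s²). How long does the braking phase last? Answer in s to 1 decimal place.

Braking time ≈ 4.9 s

97 km/h ÷ 3.6 = 26.9444 m/s.
a = 0.56 × 9.8 = 5.488 m/s².
Braking time = v/a = 26.9444 / 5.488 = 4.910 s.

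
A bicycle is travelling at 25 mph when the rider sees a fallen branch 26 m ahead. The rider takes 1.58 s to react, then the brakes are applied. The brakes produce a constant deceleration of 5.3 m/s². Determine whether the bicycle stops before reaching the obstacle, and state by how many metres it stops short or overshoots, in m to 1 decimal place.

No — it overshoots by 3.4 m

25 mph × 0.44704 = 11.1760 m/s.
Reaction distance = 11.1760 × 1.58 = 17.658 m.
Braking distance = v²/(2a) = 124.903 / 10.600 = 11.783 m.
Total stopping distance = 17.658 + 11.783 = 29.441 m, vs 26 m available — it cannot stop in time and overshoots by 29.441 − 26 = 3.441 m.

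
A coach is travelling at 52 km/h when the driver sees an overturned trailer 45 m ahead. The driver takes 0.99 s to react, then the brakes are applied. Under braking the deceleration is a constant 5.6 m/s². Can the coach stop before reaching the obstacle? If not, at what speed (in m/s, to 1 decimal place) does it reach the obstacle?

52 km/h ÷ 3.6 = 14.4444 m/s.
Reaction distance = 14.4444 × 0.99 = 14.300 m.
Braking distance = v²/(2a) = 208.641 / 11.200 = 18.629 m.
Total stopping distance = 14.300 + 18.629 = 32.929 m, vs 45 m available — it stops with 45 − 32.929 = 12.071 m to spare.

Yes — it stops about 12.1 m short of the obstacle, so it never reaches it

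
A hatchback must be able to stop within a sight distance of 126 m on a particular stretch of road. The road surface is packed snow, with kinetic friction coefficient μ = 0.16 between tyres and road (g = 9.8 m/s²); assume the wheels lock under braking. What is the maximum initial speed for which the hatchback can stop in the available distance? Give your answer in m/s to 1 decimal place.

Maximum speed ≈ 19.9 m/s

a = μg = 0.16 × 9.8 = 1.568 m/s².
v²/(2a) = d ⇒ v = √(2 × 1.568 × 126) = √395.14 = 19.8781 m/s.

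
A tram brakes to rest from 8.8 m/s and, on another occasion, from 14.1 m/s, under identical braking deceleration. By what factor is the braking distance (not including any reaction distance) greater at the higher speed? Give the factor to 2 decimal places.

Factor ≈ 2.57

Braking distance d = v²/(2a), so with a fixed, d ∝ v².
Factor = (14.1/8.8)² = 1.6023² = 2.5674.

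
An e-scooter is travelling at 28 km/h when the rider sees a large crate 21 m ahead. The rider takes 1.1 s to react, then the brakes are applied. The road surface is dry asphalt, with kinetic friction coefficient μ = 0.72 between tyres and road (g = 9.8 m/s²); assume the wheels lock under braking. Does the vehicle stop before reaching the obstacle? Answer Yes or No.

28 km/h ÷ 3.6 = 7.7778 m/s.
a = μg = 0.72 × 9.8 = 7.056 m/s².
Reaction distance = 7.7778 × 1.1 = 8.556 m.
Braking distance = v²/(2a) = 60.494 / 14.112 = 4.287 m.
Total stopping distance = 8.556 + 4.287 = 12.843 m, vs 21 m available — it stops with 21 − 12.843 = 8.157 m to spare.

Yes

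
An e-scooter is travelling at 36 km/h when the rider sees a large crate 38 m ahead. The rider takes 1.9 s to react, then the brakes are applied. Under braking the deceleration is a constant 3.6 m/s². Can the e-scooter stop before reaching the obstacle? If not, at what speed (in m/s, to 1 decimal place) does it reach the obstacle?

Yes — it stops about 5.1 m short of the obstacle, so it never reaches it

36 km/h ÷ 3.6 = 10.0000 m/s.
Reaction distance = 10.0000 × 1.9 = 19.000 m.
Braking distance = v²/(2a) = 100.000 / 7.200 = 13.889 m.
Total stopping distance = 19.000 + 13.889 = 32.889 m, vs 38 m available — it stops with 38 − 32.889 = 5.111 m to spare.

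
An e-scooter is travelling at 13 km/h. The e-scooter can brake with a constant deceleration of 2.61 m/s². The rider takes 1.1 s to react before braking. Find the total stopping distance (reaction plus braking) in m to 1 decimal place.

Total stopping distance ≈ 6.5 m

13 km/h ÷ 3.6 = 3.6111 m/s.
Reaction distance = v·t_r = 3.6111 × 1.1 = 3.972 m.
Braking distance = v²/(2a) = 3.6111² / (2 × 2.610) = 13.040 / 5.220 = 2.498 m.
Total = 3.972 + 2.498 = 6.470 m.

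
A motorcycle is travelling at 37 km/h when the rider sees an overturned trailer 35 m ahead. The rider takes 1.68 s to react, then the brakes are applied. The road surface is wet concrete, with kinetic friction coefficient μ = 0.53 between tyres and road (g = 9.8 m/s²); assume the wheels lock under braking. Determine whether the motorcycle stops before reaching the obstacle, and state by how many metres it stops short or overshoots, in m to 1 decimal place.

Yes — it stops 7.6 m short of the obstacle

37 km/h ÷ 3.6 = 10.2778 m/s.
a = μg = 0.53 × 9.8 = 5.194 m/s².
Reaction distance = 10.2778 × 1.68 = 17.267 m.
Braking distance = v²/(2a) = 105.633 / 10.388 = 10.169 m.
Total stopping distance = 17.267 + 10.169 = 27.436 m, vs 35 m available — it stops with 35 − 27.436 = 7.564 m to spare.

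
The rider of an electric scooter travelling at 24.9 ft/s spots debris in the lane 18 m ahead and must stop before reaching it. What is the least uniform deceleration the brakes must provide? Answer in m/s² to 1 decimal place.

Required deceleration ≈ 1.6 m/s²

24.9 ft/s × 0.3048 = 7.5895 m/s.
v² = 2a·d ⇒ a = v²/(2d) = 7.5895² / (2 × 18.000) = 57.601 / 36.000 = 1.6000 m/s².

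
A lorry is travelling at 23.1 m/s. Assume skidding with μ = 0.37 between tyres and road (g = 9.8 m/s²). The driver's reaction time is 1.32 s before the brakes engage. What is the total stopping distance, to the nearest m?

a = μg = 0.37 × 9.8 = 3.626 m/s².
Reaction distance = v·t_r = 23.1000 × 1.32 = 30.492 m.
Braking distance = v²/(2a) = 23.1000² / (2 × 3.626) = 533.610 / 7.252 = 73.581 m.
Total = 30.492 + 73.581 = 104.073 m.

Total stopping distance ≈ 104 m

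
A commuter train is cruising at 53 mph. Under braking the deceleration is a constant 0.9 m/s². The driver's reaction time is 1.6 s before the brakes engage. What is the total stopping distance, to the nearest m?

Total stopping distance ≈ 350 m

53 mph × 0.44704 = 23.6931 m/s.
Reaction distance = v·t_r = 23.6931 × 1.6 = 37.909 m.
Braking distance = v²/(2a) = 23.6931² / (2 × 0.900) = 561.363 / 1.800 = 311.868 m.
Total = 37.909 + 311.868 = 349.777 m.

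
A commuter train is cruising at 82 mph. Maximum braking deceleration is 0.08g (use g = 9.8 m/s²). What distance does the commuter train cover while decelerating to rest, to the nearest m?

Braking distance ≈ 857 m

82 mph × 0.44704 = 36.6573 m/s.
a = 0.08 × 9.8 = 0.784 m/s².
Braking distance = v²/(2a) = 36.6573² / (2 × 0.784) = 1343.758 / 1.568 = 856.989 m.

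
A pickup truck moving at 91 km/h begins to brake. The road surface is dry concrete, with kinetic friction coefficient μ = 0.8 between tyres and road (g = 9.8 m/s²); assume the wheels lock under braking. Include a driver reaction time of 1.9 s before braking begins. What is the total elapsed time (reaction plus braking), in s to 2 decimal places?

91 km/h ÷ 3.6 = 25.2778 m/s.
a = μg = 0.8 × 9.8 = 7.840 m/s².
Braking time = v/a = 25.2778 / 7.840 = 3.224 s.
Total = 1.9 + 3.224 = 5.124 s.

Total time ≈ 5.12 s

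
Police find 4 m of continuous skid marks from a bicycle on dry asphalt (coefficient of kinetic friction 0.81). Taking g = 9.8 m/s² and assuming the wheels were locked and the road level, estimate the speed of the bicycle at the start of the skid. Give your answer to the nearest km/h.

Initial speed ≈ 29 km/h

Deceleration a = μg = 0.81 × 9.8 = 7.938 m/s².
v = √(2a·d) = √(2 × 7.938 × 4) = √63.504 = 7.9689 m/s.
= 7.9689 × 3.6 = 28.688 km/h.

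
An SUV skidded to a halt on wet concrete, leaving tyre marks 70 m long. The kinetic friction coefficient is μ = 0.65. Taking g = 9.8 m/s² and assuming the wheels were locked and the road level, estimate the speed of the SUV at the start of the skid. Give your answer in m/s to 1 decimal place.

Initial speed ≈ 29.9 m/s

Deceleration a = μg = 0.65 × 9.8 = 6.370 m/s².
v = √(2a·d) = √(2 × 6.370 × 70) = √891.800 = 29.8630 m/s.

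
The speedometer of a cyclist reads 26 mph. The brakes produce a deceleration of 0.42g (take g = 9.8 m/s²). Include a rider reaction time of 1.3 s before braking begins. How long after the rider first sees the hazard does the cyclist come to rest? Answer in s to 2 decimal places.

26 mph × 0.44704 = 11.6230 m/s.
a = 0.42 × 9.8 = 4.116 m/s².
Braking time = v/a = 11.6230 / 4.116 = 2.824 s.
Total = 1.3 + 2.824 = 4.124 s.

Total time ≈ 4.12 s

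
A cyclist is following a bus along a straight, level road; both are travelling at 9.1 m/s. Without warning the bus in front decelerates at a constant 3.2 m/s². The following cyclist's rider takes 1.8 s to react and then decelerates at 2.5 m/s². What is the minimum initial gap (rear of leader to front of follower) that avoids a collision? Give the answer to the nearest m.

Leader travels v²/(2a_L) = 82.810 / 6.400 = 12.939 m before stopping.
Follower covers v·t_r = 9.1000 × 1.8 = 16.380 m while reacting, then v²/(2a_F) = 82.810 / 5.000 = 16.562 m while braking, for a total of 16.380 + 16.562 = 32.942 m.
Since a_F ≤ a_L and the follower starts braking later, the follower is never slower than the leader, so the closest approach is when both have stopped.
Minimum gap = 32.942 − 12.939 = 20.003 m.

Minimum gap ≈ 20 m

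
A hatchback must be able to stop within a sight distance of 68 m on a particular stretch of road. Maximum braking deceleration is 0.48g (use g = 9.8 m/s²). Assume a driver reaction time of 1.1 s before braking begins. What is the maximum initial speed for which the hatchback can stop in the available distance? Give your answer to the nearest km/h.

Maximum speed ≈ 74 km/h

a = 0.48 × 9.8 = 4.704 m/s².
Stopping distance: v·t_r + v²/(2a) = 68 with t_r = 1.1 s and a = 4.704 m/s².
So v² + 10.349 v − 639.74 = 0.
Positive root: v = −a·t_r + √((a·t_r)² + 2a·d) = −5.174 + √(26.770 + 639.74) = 20.6429 m/s.
20.6429 m/s × 3.6 = 74.314 km/h.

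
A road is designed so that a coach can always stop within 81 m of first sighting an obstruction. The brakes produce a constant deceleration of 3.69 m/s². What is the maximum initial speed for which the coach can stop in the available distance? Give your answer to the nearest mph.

Maximum speed ≈ 55 mph

v²/(2a) = d ⇒ v = √(2 × 3.690 × 81) = √597.78 = 24.4495 m/s.
24.4495 m/s ÷ 0.44704 = 54.692 mph.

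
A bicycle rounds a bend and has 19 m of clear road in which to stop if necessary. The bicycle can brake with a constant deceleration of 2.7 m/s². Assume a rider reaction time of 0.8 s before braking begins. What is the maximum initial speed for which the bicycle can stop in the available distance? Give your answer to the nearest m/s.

Stopping distance: v·t_r + v²/(2a) = 19 with t_r = 0.8 s and a = 2.700 m/s².
So v² + 4.320 v − 102.60 = 0.
Positive root: v = −a·t_r + √((a·t_r)² + 2a·d) = −2.160 + √(4.666 + 102.60) = 8.1969 m/s.

Maximum speed ≈ 8 m/s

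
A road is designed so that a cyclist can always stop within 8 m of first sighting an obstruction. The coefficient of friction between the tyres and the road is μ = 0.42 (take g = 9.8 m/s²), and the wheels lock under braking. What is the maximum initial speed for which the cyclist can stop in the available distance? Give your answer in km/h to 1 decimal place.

Maximum speed ≈ 29.2 km/h

a = μg = 0.42 × 9.8 = 4.116 m/s².
v²/(2a) = d ⇒ v = √(2 × 4.116 × 8) = √65.86 = 8.1154 m/s.
8.1154 m/s × 3.6 = 29.215 km/h.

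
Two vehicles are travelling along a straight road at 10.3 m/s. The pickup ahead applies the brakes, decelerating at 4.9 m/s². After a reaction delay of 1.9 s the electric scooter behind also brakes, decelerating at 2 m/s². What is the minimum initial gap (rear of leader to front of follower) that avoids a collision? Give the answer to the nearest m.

Leader travels v²/(2a_L) = 106.090 / 9.800 = 10.826 m before stopping.
Follower covers v·t_r = 10.3000 × 1.9 = 19.570 m while reacting, then v²/(2a_F) = 106.090 / 4.000 = 26.523 m while braking, for a total of 19.570 + 26.523 = 46.093 m.
Since a_F ≤ a_L and the follower starts braking later, the follower is never slower than the leader, so the closest approach is when both have stopped.
Minimum gap = 46.093 − 10.826 = 35.267 m.

Minimum gap ≈ 35 m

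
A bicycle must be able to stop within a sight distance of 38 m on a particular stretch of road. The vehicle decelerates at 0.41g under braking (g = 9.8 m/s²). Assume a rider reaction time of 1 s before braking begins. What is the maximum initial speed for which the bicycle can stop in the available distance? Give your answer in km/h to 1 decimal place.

Maximum speed ≈ 50.1 km/h

a = 0.41 × 9.8 = 4.018 m/s².
Stopping distance: v·t_r + v²/(2a) = 38 with t_r = 1 s and a = 4.018 m/s².
So v² + 8.036 v − 305.37 = 0.
Positive root: v = −a·t_r + √((a·t_r)² + 2a·d) = −4.018 + √(16.144 + 305.37) = 13.9128 m/s.
13.9128 m/s × 3.6 = 50.086 km/h.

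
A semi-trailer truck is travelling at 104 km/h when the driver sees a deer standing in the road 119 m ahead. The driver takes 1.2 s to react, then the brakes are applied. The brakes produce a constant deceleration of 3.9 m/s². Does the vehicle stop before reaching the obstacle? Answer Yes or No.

No

104 km/h ÷ 3.6 = 28.8889 m/s.
Reaction distance = 28.8889 × 1.2 = 34.667 m.
Braking distance = v²/(2a) = 834.569 / 7.800 = 106.996 m.
Total stopping distance = 34.667 + 106.996 = 141.663 m, vs 119 m available — it cannot stop in time and overshoots by 141.663 − 119 = 22.663 m.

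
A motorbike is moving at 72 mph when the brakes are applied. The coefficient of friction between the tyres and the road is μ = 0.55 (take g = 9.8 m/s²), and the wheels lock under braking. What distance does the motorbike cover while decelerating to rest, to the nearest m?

72 mph × 0.44704 = 32.1869 m/s.
a = μg = 0.55 × 9.8 = 5.390 m/s².
Braking distance = v²/(2a) = 32.1869² / (2 × 5.390) = 1035.997 / 10.780 = 96.104 m.

Braking distance ≈ 96 m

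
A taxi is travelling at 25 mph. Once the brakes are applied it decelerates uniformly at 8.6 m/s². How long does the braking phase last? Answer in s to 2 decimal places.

Braking time ≈ 1.30 s

25 mph × 0.44704 = 11.1760 m/s.
Braking time = v/a = 11.1760 / 8.600 = 1.300 s.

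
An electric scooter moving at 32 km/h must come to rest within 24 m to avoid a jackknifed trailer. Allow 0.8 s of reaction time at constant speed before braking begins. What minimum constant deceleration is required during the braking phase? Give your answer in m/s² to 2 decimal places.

Required deceleration ≈ 2.34 m/s²

32 km/h ÷ 3.6 = 8.8889 m/s.
Distance covered during reaction = 8.8889 × 0.8 = 7.111 m.
Distance available for braking: 24 − 7.111 = 16.889 m.
v² = 2a·d ⇒ a = v²/(2d) = 8.8889² / (2 × 16.889) = 79.013 / 33.778 = 2.3392 m/s².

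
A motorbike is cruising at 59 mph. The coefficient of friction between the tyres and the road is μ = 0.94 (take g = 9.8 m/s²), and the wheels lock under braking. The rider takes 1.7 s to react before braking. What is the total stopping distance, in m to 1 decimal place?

59 mph × 0.44704 = 26.3754 m/s.
a = μg = 0.94 × 9.8 = 9.212 m/s².
Reaction distance = v·t_r = 26.3754 × 1.7 = 44.838 m.
Braking distance = v²/(2a) = 26.3754² / (2 × 9.212) = 695.662 / 18.424 = 37.758 m.
Total = 44.838 + 37.758 = 82.596 m.

Total stopping distance ≈ 82.6 m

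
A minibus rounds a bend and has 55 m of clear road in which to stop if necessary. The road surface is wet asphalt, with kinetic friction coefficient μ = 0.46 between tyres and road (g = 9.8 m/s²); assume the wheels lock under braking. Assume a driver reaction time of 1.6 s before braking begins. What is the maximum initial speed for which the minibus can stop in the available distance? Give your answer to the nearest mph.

Maximum speed ≈ 36 mph

a = μg = 0.46 × 9.8 = 4.508 m/s².
Stopping distance: v·t_r + v²/(2a) = 55 with t_r = 1.6 s and a = 4.508 m/s².
So v² + 14.426 v − 495.88 = 0.
Positive root: v = −a·t_r + √((a·t_r)² + 2a·d) = −7.213 + √(52.027 + 495.88) = 16.1944 m/s.
16.1944 m/s ÷ 0.44704 = 36.226 mph.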